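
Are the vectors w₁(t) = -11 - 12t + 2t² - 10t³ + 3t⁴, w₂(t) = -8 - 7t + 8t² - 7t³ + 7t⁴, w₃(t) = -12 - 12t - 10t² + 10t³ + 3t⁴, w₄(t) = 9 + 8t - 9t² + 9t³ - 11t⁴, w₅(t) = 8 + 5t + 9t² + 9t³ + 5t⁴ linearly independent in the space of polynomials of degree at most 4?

Take coordinates with respect to the standard basis {1, t, …, t⁴}.
Place the vectors as rows of a 5×5 matrix and reduce to echelon form.
The reduction yields 5 nonzero rows, so the rank is 5.
Since rank = 5 (the number of vectors), the set is linearly independent.

linearly independent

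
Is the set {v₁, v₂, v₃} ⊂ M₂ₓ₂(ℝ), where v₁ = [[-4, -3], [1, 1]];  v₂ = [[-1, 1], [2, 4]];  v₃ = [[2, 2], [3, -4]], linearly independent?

linearly independent

Write each element as a coordinate vector in ℝ⁴ using {E₁₁, E₁₂, E₂₁, E₂₂}.
Row-reduce the matrix whose columns are v₁, v₂, v₃.
The reduction yields 3 nonzero rows, so the rank is 3.
Since rank = 3 (the number of vectors), the set is linearly independent.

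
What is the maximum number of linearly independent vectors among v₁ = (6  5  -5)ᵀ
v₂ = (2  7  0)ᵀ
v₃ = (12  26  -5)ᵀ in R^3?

Apply Gaussian elimination to the matrix whose rows are v₁, v₂, v₃.
There are 2 pivot columns, so rank = 2.

2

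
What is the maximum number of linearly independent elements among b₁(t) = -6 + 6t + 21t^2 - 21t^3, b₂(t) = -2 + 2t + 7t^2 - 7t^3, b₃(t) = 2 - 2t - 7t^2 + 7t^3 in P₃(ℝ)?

1

Represent each element by its coordinate vector in ℝ⁴.
Put the 4×3 matrix [b₁|b₂|b₃] into echelon form.
Exactly 1 pivot survives; hence the rank is 1.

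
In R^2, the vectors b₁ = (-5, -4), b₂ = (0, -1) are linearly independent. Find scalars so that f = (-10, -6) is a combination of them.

f = 2b₁ - 2b₂

Write f = α₁b₁ + α₂b₂ and equate components.
Row-reducing the augmented matrix gives the unique coefficients (α₁, α₂) = (2, -2).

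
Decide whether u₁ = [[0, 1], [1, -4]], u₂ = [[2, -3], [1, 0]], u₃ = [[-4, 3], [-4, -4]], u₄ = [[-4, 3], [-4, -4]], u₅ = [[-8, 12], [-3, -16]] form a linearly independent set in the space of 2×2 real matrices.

Take coordinates with respect to the standard basis {E₁₁, E₁₂, E₂₁, E₂₂}.
There are 5 vectors in a 4-dimensional space, so they cannot be linearly independent.

linearly dependent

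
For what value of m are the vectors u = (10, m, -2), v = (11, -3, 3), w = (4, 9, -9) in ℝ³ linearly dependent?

The vectors are dependent exactly when the determinant of the matrix with rows u, v, w vanishes.
Expanding, det = 111*m - 222.
Setting this to zero gives m = 2.

m = 2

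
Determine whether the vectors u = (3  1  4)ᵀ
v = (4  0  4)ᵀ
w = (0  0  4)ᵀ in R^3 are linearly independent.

Form the 3×3 matrix with these as columns; its determinant is -16.
A nonzero determinant means the columns are linearly independent.

linearly independent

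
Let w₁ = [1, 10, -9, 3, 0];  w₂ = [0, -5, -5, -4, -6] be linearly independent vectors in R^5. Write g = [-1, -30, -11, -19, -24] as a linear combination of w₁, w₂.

g = -w₁ + 4w₂

Solve the system with w₁, w₂ as columns and g as the right-hand side.
Back-substitution yields (c₁, c₂) = (-1, 4).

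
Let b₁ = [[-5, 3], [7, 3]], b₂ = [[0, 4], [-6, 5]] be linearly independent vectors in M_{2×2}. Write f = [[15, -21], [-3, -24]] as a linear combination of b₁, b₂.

Work in coordinates with respect to the standard basis {E₁₁, E₁₂, E₂₁, E₂₂}.
Solve the system with b₁, b₂ as columns and f as the right-hand side.
The system has the unique solution (a₁, a₂) = (-3, -3).

f = -3b₁ - 3b₂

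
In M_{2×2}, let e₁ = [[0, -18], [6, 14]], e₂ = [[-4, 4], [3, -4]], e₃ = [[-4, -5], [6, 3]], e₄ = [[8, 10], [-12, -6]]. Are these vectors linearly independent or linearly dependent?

linearly dependent

Write each element as a coordinate vector in ℝ⁴ using {E₁₁, E₁₂, E₂₁, E₂₂}.
Row-reduce the matrix whose columns are e₁, e₂, e₃, e₄.
The reduction yields 2 nonzero rows, so the rank is 2.
Since rank 2 < 4, the set is linearly dependent.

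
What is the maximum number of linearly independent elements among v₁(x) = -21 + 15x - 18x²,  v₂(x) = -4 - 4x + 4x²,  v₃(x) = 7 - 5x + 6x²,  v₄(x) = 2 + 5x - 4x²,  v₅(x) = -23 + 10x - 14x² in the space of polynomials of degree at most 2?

Represent each element by its coordinate vector in ℝ³.
Put the 3×5 matrix [v₁|v₂|v₃|v₄|v₅] into echelon form.
Exactly 3 pivots survive; hence the rank is 3.
(With 5 elements in a 3-dimensional space the rank is at most 3.)

3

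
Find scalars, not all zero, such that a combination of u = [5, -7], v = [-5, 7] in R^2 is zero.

u + v = 0

Solve the homogeneous system with u, v as columns by row-reducing the coefficient matrix.
One solution (up to scaling) is (1, 1).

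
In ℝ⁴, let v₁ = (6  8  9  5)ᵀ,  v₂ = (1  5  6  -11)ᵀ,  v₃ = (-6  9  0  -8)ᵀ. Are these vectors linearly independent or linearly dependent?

Row-reduce the matrix whose columns are v₁, v₂, v₃.
The reduction yields 3 nonzero rows, so the rank is 3.
Since rank = 3 (the number of vectors), the set is linearly independent.

linearly independent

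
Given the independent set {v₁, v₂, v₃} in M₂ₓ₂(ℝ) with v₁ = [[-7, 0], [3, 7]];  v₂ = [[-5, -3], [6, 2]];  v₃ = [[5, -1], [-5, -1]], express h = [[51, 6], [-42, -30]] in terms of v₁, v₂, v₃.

Take coordinate vectors relative to {E₁₁, E₁₂, E₂₁, E₂₂}.
Solve the system with v₁, v₂, v₃ as columns and h as the right-hand side.
Back-substitution yields (a₁, a₂, a₃) = (-3, -3, 3).

h = -3v₁ - 3v₂ + 3v₃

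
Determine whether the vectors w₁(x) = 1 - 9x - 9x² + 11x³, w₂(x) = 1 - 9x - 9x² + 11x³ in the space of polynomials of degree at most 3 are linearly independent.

Write each element as a coordinate vector in ℝ⁴ using {1, x, …, x³}.
Place the vectors as rows of a 2×4 matrix and reduce to echelon form.
The reduction yields 1 nonzero row, so the rank is 1.
Since rank 1 < 2, the set is linearly dependent.

linearly dependent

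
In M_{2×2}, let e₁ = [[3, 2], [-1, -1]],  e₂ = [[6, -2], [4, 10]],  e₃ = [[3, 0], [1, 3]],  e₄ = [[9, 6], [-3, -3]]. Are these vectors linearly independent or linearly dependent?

Take coordinates with respect to the standard basis {E₁₁, E₁₂, E₂₁, E₂₂}.
Form the 4×4 matrix with these as columns; its determinant is 0.
A zero determinant means the columns are linearly dependent.
Indeed e₁ + e₂ - 3e₃ = 0.

linearly dependent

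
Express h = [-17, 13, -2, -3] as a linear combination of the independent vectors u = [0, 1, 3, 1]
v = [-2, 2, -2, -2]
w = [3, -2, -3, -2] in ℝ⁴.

h = -u + 4v - 3w

Write h = c₁u + … + c₃w and equate components.
Row-reducing the augmented matrix gives the unique coefficients (c₁, c₂, c₃) = (-1, 4, -3).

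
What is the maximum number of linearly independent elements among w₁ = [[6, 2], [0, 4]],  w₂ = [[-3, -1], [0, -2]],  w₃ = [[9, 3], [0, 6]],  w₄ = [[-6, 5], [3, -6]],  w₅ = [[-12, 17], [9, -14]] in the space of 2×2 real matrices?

Pass to coordinate vectors with respect to the basis {E₁₁, E₁₂, E₂₁, E₂₂}.
Put the 4×5 matrix [w₁|w₂|w₃|w₄|w₅] into echelon form.
The echelon form has 2 nonzero rows, so the rank is 2.
(With 5 elements in a 4-dimensional space the rank is at most 4.)

2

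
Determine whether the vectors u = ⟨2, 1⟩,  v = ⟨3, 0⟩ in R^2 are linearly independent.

Place the vectors as rows of a 2×2 matrix and reduce to echelon form.
The reduction yields 2 nonzero rows, so the rank is 2.
Since rank = 2 (the number of vectors), the set is linearly independent.

linearly independent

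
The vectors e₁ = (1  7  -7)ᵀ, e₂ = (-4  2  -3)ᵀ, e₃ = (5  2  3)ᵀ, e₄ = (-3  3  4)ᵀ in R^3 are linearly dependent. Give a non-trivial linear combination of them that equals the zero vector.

e₁ - 3e₂ - 2e₃ + e₄ = 0

Write the vectors as columns of a matrix and find a nonzero vector in its null space.
One solution (up to scaling) is (1, -3, -2, 1).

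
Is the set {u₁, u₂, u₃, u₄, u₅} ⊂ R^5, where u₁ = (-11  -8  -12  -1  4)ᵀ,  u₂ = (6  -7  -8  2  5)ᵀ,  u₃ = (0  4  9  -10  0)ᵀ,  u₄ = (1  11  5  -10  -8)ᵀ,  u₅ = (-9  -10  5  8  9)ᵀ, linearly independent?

Row-reduce the matrix whose columns are u₁, u₂, u₃, u₄, u₅.
The reduction yields 5 nonzero rows, so the rank is 5.
Since rank = 5 (the number of vectors), the set is linearly independent.

linearly independent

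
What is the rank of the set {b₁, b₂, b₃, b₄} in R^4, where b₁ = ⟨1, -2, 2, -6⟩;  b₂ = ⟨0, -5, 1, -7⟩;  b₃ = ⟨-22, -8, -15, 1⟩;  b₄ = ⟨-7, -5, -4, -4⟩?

3

Row-reduce the 4×4 matrix with these as rows.
There are 3 pivot columns, so rank = 3.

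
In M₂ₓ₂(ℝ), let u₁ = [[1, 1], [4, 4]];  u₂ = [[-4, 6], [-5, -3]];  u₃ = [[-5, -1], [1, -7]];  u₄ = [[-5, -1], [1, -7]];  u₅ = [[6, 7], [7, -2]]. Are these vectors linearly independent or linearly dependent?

linearly dependent

Write each element as a coordinate vector in ℝ⁴ using {E₁₁, E₁₂, E₂₁, E₂₂}.
There are 5 vectors in a 4-dimensional space, so they cannot be linearly independent.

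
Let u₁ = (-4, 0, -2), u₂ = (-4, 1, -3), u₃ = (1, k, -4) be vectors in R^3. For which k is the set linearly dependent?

k = 9/2

Place the vectors as rows of a 3×3 matrix; dependence ⇔ determinant zero.
The determinant works out to 18 - 4*k.
Setting this to zero gives k = 9/2.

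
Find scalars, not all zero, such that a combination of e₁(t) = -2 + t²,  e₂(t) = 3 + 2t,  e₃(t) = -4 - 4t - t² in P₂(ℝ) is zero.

Write each element as a vector in ℝ³ using {1, t, t²}.
Write the vectors as columns of a matrix and find a nonzero vector in its null space.
One solution (up to scaling) is (1, 2, 1).

e₁ + 2e₂ + e₃ = 0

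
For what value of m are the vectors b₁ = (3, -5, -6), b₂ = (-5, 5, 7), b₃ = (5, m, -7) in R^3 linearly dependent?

The vectors are dependent exactly when the determinant of the matrix with rows b₁, b₂, b₃ vanishes.
Cofactor expansion gives det = 9*m + 45.
Solving 9*m + 45 = 0 yields m = -5.

m = -5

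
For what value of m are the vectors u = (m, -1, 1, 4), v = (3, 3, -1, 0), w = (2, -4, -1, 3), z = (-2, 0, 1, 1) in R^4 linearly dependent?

Place the vectors as rows of a 4×4 matrix; dependence ⇔ determinant zero.
Expanding, det = -16*m - 24.
This vanishes exactly when m = -3/2.

m = -3/2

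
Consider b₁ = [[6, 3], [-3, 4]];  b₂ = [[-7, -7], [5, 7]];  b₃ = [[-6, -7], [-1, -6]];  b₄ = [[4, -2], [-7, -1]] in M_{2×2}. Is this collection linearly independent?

linearly independent

Write each element as a coordinate vector in ℝ⁴ using {E₁₁, E₁₂, E₂₁, E₂₂}.
Place the vectors as rows of a 4×4 matrix and reduce to echelon form.
The reduction yields 4 nonzero rows, so the rank is 4.
Since rank = 4 (the number of vectors), the set is linearly independent.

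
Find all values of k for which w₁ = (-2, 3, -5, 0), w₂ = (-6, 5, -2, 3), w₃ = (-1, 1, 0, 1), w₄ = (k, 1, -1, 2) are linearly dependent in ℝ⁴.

Place the vectors as rows of a 4×4 matrix; dependence ⇔ determinant zero.
Expanding, det = 8 - 4*k.
Setting this to zero gives k = 2.

k = 2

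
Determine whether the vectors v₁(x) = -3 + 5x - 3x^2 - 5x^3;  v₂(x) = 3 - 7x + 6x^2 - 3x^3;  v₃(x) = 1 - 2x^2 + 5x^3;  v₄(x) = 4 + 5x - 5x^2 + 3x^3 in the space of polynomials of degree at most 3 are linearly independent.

linearly independent

Take coordinates with respect to the standard basis {1, x, …, x^3}.
Row-reduce the matrix whose columns are v₁, v₂, v₃, v₄.
The reduction yields 4 nonzero rows, so the rank is 4.
Since rank = 4 (the number of vectors), the set is linearly independent.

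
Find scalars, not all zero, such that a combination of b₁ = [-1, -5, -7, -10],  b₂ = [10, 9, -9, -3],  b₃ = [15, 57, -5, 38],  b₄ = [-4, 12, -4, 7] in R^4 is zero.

3b₁ - 2b₂ + b₃ - 2b₄ = 0

Row-reduce the matrix with b₁, b₂, b₃, b₄ as columns; the null space gives the coefficients.
The free variable yields coefficients (3, -2, 1, -2) (any nonzero multiple also works).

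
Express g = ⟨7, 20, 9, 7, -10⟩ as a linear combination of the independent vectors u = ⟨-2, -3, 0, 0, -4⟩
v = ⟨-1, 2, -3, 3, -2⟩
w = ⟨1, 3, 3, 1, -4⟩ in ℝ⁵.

Set up the augmented matrix [u | v | w | g] and row-reduce.
Row-reducing the augmented matrix gives the unique coefficients (α₁, α₂, α₃) = (-2, 1, 4).

g = -2u + v + 4w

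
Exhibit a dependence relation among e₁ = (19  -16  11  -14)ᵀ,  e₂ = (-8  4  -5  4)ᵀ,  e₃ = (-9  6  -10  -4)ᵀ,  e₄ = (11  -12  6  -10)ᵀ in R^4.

Write the vectors as columns of a matrix and find a nonzero vector in its null space.
A generator of the null space is (1, 1, 0, -1).

e₁ + e₂ - e₄ = 0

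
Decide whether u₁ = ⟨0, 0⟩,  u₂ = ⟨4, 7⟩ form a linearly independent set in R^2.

One of the vectors is the zero vector, so the set is linearly dependent.

linearly dependent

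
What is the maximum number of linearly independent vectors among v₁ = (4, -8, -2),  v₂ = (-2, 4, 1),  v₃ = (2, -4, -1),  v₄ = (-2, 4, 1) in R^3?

Apply Gaussian elimination to the matrix whose rows are v₁, v₂, v₃, v₄.
There is 1 pivot column, so rank = 1.
(With 4 elements in a 3-dimensional space the rank is at most 3.)

1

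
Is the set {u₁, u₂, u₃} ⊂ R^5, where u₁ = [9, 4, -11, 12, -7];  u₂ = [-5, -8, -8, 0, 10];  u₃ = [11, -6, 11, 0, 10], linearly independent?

linearly independent

Place the vectors as rows of a 3×5 matrix and reduce to echelon form.
The reduction yields 3 nonzero rows, so the rank is 3.
Since rank = 3 (the number of vectors), the set is linearly independent.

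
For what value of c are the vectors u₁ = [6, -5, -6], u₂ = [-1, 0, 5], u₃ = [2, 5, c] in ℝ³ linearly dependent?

c = -34

Place the vectors as rows of a 3×3 matrix; dependence ⇔ determinant zero.
The determinant works out to -5*c - 170.
Setting this to zero gives c = -34.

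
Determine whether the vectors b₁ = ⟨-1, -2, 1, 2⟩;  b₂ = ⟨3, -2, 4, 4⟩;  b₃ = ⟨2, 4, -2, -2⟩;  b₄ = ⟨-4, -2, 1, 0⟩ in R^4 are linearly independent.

The matrix [b₁|b₂|b₃|b₄] has determinant -36.
A nonzero determinant means the columns are linearly independent.

linearly independent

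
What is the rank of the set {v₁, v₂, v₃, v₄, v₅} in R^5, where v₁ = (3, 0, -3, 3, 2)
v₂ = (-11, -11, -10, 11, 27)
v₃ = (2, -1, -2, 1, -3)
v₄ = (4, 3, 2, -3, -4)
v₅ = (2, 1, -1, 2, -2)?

Put the 5×5 matrix [v₁|v₂|v₃|v₄|v₅] into echelon form.
There are 4 pivot columns, so rank = 4.

rank 4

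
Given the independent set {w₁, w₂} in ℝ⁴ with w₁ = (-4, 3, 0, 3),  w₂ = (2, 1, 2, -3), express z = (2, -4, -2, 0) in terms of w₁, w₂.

z = -w₁ - w₂

Set up the augmented matrix [w₁ | w₂ | z] and row-reduce.
Row-reducing the augmented matrix gives the unique coefficients (α₁, α₂) = (-1, -1).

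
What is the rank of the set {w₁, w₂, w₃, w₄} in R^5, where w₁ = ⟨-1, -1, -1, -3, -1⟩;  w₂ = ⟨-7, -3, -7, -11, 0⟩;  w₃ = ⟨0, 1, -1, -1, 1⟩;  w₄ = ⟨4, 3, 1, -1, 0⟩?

Put the 5×4 matrix [w₁|w₂|w₃|w₄] into echelon form.
The echelon form has 3 nonzero rows, so the rank is 3.

rank 3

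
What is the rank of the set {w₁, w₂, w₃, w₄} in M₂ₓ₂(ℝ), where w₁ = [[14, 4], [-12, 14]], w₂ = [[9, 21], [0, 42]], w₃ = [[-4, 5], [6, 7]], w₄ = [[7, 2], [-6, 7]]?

rank 2

Represent each element by its coordinate vector in ℝ⁴.
Row-reduce the 4×4 matrix with these as rows.
The echelon form has 2 nonzero rows, so the rank is 2.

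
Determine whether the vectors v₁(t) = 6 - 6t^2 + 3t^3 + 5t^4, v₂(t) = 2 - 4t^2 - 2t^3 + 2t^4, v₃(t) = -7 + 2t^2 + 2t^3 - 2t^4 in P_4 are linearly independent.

Take coordinates with respect to the standard basis {1, t, …, t^4}.
Row-reduce the matrix whose columns are v₁, v₂, v₃.
The reduction yields 3 nonzero rows, so the rank is 3.
Since rank = 3 (the number of vectors), the set is linearly independent.

linearly independent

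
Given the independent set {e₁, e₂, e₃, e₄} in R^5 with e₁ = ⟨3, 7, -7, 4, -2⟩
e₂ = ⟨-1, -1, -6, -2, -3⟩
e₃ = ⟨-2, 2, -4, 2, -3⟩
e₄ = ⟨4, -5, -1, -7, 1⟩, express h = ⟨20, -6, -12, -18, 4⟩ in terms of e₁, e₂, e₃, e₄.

h = 2e₁ + 2e₂ - 4e₃ + 2e₄

Since e₁, e₂, e₃, e₄ are independent, the coefficients expressing h are uniquely determined by a linear system.
Row-reducing the augmented matrix gives the unique coefficients (α₁, …, α₄) = (2, 2, -4, 2).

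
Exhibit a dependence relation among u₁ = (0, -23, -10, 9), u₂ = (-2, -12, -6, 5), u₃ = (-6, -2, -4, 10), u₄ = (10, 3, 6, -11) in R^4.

u₁ - 2u₂ - u₃ - u₄ = 0

Write the vectors as columns of a matrix and find a nonzero vector in its null space.
The free variable yields coefficients (1, -2, -1, -1) (any nonzero multiple also works).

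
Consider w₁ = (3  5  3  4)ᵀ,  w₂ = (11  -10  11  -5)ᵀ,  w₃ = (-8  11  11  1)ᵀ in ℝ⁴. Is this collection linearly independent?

linearly independent

Place the vectors as rows of a 3×4 matrix and reduce to echelon form.
The reduction yields 3 nonzero rows, so the rank is 3.
Since rank = 3 (the number of vectors), the set is linearly independent.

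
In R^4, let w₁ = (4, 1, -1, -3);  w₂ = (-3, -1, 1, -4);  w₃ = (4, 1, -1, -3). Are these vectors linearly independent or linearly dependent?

linearly dependent

Place the vectors as rows of a 3×4 matrix and reduce to echelon form.
The reduction yields 2 nonzero rows, so the rank is 2.
Since rank 2 < 3, the set is linearly dependent.
Indeed w₁ - w₃ = 0.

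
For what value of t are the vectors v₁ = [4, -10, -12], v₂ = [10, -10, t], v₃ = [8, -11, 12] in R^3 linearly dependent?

The vectors are dependent exactly when the determinant of the matrix with rows v₁, v₂, v₃ vanishes.
The determinant works out to 1080 - 36*t.
This vanishes exactly when t = 30.

t = 30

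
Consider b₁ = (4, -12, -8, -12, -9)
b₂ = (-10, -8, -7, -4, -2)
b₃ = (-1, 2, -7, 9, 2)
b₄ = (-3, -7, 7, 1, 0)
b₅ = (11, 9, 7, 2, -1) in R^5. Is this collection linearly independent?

Row-reduce the matrix whose columns are b₁, b₂, b₃, b₄, b₅.
The reduction yields 5 nonzero rows, so the rank is 5.
Since rank = 5 (the number of vectors), the set is linearly independent.

linearly independent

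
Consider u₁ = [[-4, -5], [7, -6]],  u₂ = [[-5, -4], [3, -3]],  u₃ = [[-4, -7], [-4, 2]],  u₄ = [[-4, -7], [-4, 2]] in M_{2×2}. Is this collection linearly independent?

Write each element as a coordinate vector in ℝ⁴ using {E₁₁, E₁₂, E₂₁, E₂₂}.
Two of the vectors are equal, giving an immediate dependence.

linearly dependent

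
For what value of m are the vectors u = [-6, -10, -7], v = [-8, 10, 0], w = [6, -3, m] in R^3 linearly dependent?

m = 9/5

Place the vectors as rows of a 3×3 matrix; dependence ⇔ determinant zero.
Expanding, det = 252 - 140*m.
Solving 252 - 140*m = 0 yields m = 9/5.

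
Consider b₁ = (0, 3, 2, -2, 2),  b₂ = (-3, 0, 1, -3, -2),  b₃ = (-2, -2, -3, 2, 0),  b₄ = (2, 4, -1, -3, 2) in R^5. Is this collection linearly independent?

linearly independent

Place the vectors as rows of a 4×5 matrix and reduce to echelon form.
The reduction yields 4 nonzero rows, so the rank is 4.
Since rank = 4 (the number of vectors), the set is linearly independent.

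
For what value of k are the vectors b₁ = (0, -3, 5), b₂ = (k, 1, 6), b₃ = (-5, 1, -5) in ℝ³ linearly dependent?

Dependence holds iff the 3×3 matrix [b₁ b₂ b₃] is singular.
Cofactor expansion gives det = 115 - 10*k.
Setting this to zero gives k = 23/2.

k = 23/2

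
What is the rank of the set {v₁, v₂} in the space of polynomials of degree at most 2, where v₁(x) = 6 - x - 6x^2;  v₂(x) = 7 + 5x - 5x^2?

2

Pass to coordinate vectors with respect to the basis {1, x, x^2}.
Apply Gaussian elimination to the matrix whose rows are v₁, v₂.
Reduction leaves 2 leading entries, giving rank 2.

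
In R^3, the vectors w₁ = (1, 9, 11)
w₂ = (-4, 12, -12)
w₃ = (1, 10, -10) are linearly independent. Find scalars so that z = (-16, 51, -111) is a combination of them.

z = -3w₁ + 4w₂ + 3w₃

Since w₁, w₂, w₃ are independent, the coefficients expressing z are uniquely determined by a linear system.
Row-reducing the augmented matrix gives the unique coefficients (α₁, α₂, α₃) = (-3, 4, 3).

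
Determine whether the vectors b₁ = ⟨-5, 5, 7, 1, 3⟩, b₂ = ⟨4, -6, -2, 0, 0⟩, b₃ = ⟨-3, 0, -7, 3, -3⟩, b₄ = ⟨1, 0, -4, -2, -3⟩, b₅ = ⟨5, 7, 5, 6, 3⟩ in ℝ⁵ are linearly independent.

The matrix [b₁|b₂|b₃|b₄|b₅] has determinant -1056.
A nonzero determinant means the columns are linearly independent.

linearly independent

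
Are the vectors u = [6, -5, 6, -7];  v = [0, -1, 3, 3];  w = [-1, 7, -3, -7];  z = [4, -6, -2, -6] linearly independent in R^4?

linearly independent

The matrix [u|v|w|z] has determinant 56.
A nonzero determinant means the columns are linearly independent.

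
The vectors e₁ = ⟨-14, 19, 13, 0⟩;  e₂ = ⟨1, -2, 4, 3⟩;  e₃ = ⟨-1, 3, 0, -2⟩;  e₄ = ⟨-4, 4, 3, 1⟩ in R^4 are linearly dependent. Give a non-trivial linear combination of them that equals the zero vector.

Write the vectors as columns of a matrix and find a nonzero vector in its null space.
A generator of the null space is (1, -1, -3, -3).

e₁ - e₂ - 3e₃ - 3e₄ = 0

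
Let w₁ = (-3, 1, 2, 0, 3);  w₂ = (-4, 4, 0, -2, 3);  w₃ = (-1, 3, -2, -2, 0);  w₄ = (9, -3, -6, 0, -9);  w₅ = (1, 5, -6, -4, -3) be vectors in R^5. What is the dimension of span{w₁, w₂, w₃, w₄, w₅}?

2

Form the matrix with w₁, w₂, w₃, w₄, w₅ as columns and reduce.
Reduction leaves 2 leading entries, giving rank 2.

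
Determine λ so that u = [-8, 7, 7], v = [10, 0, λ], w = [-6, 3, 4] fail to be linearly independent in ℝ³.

The vectors are dependent exactly when the determinant of the matrix with rows u, v, w vanishes.
Cofactor expansion gives det = -18*λ - 70.
Solving -18*λ - 70 = 0 yields λ = -35/9.

λ = -35/9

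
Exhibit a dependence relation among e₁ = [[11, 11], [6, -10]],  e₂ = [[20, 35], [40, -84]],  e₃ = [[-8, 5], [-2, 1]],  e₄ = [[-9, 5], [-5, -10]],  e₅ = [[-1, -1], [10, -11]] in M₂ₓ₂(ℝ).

Take coordinates with respect to {E₁₁, E₁₂, E₂₁, E₂₂}.
Set up α₁e₁ + … + α₅e₅ = 0 and solve the homogeneous system.
A generator of the null space is (3, -1, -1, 2, 3).

3e₁ - e₂ - e₃ + 2e₄ + 3e₅ = 0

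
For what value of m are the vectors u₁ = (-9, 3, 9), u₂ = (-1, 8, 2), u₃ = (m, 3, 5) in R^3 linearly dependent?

The vectors are dependent exactly when the determinant of the matrix with rows u₁, u₂, u₃ vanishes.
Cofactor expansion gives det = -66*m - 318.
Solving -66*m - 318 = 0 yields m = -53/11.

m = -53/11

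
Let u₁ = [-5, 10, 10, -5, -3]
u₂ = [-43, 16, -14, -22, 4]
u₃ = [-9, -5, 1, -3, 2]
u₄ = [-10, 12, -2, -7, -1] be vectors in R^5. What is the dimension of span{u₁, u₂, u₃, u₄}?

3

Form the matrix with u₁, u₂, u₃, u₄ as columns and reduce.
Reduction leaves 3 leading entries, giving rank 3.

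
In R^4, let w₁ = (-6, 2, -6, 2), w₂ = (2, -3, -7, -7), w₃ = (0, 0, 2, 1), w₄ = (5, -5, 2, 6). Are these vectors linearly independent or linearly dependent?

linearly independent

Row-reduce the matrix whose columns are w₁, w₂, w₃, w₄.
The reduction yields 4 nonzero rows, so the rank is 4.
Since rank = 4 (the number of vectors), the set is linearly independent.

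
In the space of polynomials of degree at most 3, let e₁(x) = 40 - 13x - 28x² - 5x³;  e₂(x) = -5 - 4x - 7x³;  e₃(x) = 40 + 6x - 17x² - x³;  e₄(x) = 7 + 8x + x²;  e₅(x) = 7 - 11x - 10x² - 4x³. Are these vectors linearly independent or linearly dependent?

Write each element as a coordinate vector in ℝ⁴ using {1, x, …, x³}.
There are 5 vectors in a 4-dimensional space, so they cannot be linearly independent.

linearly dependent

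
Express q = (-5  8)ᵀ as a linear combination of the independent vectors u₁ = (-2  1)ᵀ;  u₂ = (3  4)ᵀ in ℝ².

q = 4u₁ + u₂

Since u₁, u₂ are independent, the coefficients expressing q are uniquely determined by a linear system.
Row-reducing the augmented matrix gives the unique coefficients (c₁, c₂) = (4, 1).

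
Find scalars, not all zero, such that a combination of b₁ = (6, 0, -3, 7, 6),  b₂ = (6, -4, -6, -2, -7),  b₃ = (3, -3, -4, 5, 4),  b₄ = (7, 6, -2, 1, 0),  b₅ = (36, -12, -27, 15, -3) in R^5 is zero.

3b₁ + 3b₂ - b₅ = 0

Write the vectors as columns of a matrix and find a nonzero vector in its null space.
A generator of the null space is (3, 3, 0, 0, -1).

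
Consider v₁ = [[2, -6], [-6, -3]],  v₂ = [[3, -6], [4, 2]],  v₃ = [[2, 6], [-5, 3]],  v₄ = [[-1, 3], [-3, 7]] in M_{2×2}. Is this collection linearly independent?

Write each element as a coordinate vector in ℝ⁴ using {E₁₁, E₁₂, E₂₁, E₂₂}.
The matrix [v₁|v₂|v₃|v₄] has determinant -2403.
A nonzero determinant means the columns are linearly independent.

linearly independent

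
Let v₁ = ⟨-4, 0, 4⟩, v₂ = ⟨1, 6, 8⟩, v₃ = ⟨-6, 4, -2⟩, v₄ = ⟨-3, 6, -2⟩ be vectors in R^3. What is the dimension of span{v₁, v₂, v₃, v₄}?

Row-reduce the 4×3 matrix with these as rows.
Exactly 3 pivots survive; hence the rank is 3.
(With 4 elements in a 3-dimensional space the rank is at most 3.)

3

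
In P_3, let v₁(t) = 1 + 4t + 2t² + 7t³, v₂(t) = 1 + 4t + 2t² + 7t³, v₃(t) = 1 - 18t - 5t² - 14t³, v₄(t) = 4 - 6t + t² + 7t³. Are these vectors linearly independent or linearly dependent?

Take coordinates with respect to the standard basis {1, t, …, t³}.
Two of the vectors are equal, giving an immediate dependence.

linearly dependent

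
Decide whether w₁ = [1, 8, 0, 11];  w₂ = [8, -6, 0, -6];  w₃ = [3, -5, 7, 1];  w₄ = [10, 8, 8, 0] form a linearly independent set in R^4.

Form the 4×4 matrix with these as columns; its determinant is 10412.
A nonzero determinant means the columns are linearly independent.

linearly independent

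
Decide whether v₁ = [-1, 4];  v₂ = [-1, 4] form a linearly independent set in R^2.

linearly dependent

Two of the vectors are equal, giving an immediate dependence.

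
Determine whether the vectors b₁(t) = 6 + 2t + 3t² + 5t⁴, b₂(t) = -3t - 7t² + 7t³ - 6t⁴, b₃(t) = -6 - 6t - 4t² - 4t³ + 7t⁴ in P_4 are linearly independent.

Take coordinates with respect to the standard basis {1, t, …, t⁴}.
Row-reduce the matrix whose columns are b₁, b₂, b₃.
The reduction yields 3 nonzero rows, so the rank is 3.
Since rank = 3 (the number of vectors), the set is linearly independent.

linearly independent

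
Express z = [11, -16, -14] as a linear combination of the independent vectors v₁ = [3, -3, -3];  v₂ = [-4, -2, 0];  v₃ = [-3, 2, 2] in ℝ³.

Solve the system with v₁, v₂, v₃ as columns and z as the right-hand side.
Back-substitution yields (c₁, c₂, c₃) = (4, 1, -1).

z = 4v₁ + v₂ - v₃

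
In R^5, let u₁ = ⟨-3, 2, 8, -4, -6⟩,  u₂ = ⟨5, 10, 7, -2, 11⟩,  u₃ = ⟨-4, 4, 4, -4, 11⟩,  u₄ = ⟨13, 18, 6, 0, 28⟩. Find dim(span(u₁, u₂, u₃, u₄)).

3

Put the 5×4 matrix [u₁|u₂|u₃|u₄] into echelon form.
There are 3 pivot columns, so rank = 3.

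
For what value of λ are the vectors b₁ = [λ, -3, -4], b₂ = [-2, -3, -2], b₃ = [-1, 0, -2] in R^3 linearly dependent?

The set is linearly dependent precisely when det[b₁; b₂; b₃] = 0.
Cofactor expansion gives det = 6*λ + 18.
Solving 6*λ + 18 = 0 yields λ = -3.

λ = -3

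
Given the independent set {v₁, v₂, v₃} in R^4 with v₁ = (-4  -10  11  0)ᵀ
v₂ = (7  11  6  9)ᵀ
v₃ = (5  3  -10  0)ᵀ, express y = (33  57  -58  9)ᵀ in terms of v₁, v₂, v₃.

y = -4v₁ + v₂ + 2v₃

Set up the augmented matrix [v₁ | v₂ | v₃ | y] and row-reduce.
Back-substitution yields (α₁, α₂, α₃) = (-4, 1, 2).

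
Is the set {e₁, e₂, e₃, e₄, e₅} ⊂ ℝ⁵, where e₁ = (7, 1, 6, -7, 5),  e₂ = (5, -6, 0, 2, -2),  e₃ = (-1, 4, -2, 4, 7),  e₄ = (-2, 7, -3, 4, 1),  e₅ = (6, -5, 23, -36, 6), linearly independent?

linearly dependent

The matrix [e₁|e₂|e₃|e₄|e₅] has determinant 0.
A zero determinant means the columns are linearly dependent.
Indeed 2e₁ - 3e₂ - e₃ - 3e₄ - e₅ = 0.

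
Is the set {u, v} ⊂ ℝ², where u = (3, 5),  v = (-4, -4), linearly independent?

linearly independent

Place the vectors as rows of a 2×2 matrix and reduce to echelon form.
The reduction yields 2 nonzero rows, so the rank is 2.
Since rank = 2 (the number of vectors), the set is linearly independent.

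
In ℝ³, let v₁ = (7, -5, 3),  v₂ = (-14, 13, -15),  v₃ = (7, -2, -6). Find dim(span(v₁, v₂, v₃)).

Form the matrix with v₁, v₂, v₃ as columns and reduce.
There are 2 pivot columns, so rank = 2.

2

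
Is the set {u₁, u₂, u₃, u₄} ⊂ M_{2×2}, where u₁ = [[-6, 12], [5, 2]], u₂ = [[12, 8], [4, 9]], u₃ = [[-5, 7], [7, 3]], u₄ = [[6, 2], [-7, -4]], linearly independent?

Take coordinates with respect to the standard basis {E₁₁, E₁₂, E₂₁, E₂₂}.
The matrix [u₁|u₂|u₃|u₄] has determinant 2138.
A nonzero determinant means the columns are linearly independent.

linearly independent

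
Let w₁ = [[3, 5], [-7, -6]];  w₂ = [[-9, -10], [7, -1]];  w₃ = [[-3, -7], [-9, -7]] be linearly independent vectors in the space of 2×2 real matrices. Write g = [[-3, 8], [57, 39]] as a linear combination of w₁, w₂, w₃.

Take coordinate vectors relative to {E₁₁, E₁₂, E₂₁, E₂₂}.
Solve the system with w₁, w₂, w₃ as columns and g as the right-hand side.
The system has the unique solution (a₁, a₂, a₃) = (-2, 1, -4).

g = -2w₁ + w₂ - 4w₃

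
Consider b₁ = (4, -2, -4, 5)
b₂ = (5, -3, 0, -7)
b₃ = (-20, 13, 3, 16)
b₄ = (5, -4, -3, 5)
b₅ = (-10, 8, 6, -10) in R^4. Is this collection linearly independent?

linearly dependent

There are 5 vectors in a 4-dimensional space, so they cannot be linearly independent.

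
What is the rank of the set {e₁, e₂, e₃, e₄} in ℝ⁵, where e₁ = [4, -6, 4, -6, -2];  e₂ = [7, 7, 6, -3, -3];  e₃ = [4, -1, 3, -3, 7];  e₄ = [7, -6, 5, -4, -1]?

Row-reduce the 4×5 matrix with these as rows.
The echelon form has 4 nonzero rows, so the rank is 4.

rank 4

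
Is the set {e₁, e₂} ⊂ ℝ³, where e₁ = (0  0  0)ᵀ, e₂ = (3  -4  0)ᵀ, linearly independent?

One of the vectors is the zero vector, so the set is linearly dependent.

linearly dependent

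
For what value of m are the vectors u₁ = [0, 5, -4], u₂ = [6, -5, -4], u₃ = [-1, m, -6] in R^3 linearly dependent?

m = 55/6

The set is linearly dependent precisely when det[u₁; u₂; u₃] = 0.
Expanding, det = 220 - 24*m.
Setting this to zero gives m = 55/6.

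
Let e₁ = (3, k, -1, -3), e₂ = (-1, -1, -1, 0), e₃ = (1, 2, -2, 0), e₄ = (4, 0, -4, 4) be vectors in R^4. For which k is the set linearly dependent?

k = 28/3

Dependence holds iff the 4×4 matrix [e₁ e₂ e₃ e₄] is singular.
Expanding, det = 112 - 12*k.
Setting this to zero gives k = 28/3.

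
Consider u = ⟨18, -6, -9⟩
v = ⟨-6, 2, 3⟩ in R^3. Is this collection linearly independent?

Place the vectors as rows of a 2×3 matrix and reduce to echelon form.
The reduction yields 1 nonzero row, so the rank is 1.
Since rank 1 < 2, the set is linearly dependent.
Indeed u + 3v = 0.

linearly dependent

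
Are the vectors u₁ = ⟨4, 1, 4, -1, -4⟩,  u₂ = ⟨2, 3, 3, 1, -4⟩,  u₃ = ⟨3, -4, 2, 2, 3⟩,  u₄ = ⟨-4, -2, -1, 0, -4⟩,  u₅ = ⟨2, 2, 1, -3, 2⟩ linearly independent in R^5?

linearly independent

Form the 5×5 matrix with these as columns; its determinant is -758.
A nonzero determinant means the columns are linearly independent.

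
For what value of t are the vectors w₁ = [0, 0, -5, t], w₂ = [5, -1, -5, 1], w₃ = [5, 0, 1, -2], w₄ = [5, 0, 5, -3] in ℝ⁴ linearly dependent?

t = 5/4

The set is linearly dependent precisely when det[w₁; w₂; w₃; w₄] = 0.
Expanding, det = 25 - 20*t.
Setting this to zero gives t = 5/4.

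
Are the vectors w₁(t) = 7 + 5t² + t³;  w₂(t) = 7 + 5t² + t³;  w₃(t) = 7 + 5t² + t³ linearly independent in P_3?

Take coordinates with respect to the standard basis {1, t, …, t³}.
Place the vectors as rows of a 3×4 matrix and reduce to echelon form.
The reduction yields 1 nonzero row, so the rank is 1.
Since rank 1 < 3, the set is linearly dependent.
Indeed w₁ - w₂ = 0.

linearly dependent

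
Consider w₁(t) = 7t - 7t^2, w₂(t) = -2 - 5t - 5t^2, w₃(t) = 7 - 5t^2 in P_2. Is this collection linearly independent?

linearly independent

Write each element as a coordinate vector in ℝ³ using {1, t, t^2}.
Form the 3×3 matrix with these as columns; its determinant is -560.
A nonzero determinant means the columns are linearly independent.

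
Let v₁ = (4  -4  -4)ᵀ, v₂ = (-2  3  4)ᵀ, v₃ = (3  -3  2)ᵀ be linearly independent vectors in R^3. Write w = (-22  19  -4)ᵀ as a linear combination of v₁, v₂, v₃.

Since v₁, v₂, v₃ are independent, the coefficients expressing w are uniquely determined by a linear system.
The system has the unique solution (a₁, a₂, a₃) = (-4, -3, -4).

w = -4v₁ - 3v₂ - 4v₃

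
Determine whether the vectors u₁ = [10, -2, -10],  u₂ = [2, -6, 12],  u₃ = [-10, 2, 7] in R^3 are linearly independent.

linearly independent

Place the vectors as rows of a 3×3 matrix and reduce to echelon form.
The reduction yields 3 nonzero rows, so the rank is 3.
Since rank = 3 (the number of vectors), the set is linearly independent.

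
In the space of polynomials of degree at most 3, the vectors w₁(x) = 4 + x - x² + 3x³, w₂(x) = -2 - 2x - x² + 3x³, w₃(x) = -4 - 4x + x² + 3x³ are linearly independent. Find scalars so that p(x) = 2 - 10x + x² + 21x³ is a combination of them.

p = 4w₁ - w₂ + 4w₃

Take coordinate vectors relative to {1, x, …, x³}.
Solve the system with w₁, w₂, w₃ as columns and p as the right-hand side.
Row-reducing the augmented matrix gives the unique coefficients (a₁, a₂, a₃) = (4, -1, 4).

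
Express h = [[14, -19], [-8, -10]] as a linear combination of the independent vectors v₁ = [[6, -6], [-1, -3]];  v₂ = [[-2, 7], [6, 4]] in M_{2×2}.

h = 2v₁ - v₂

Identify each element with its coordinate vector in ℝ⁴ via {E₁₁, E₁₂, E₂₁, E₂₂}.
Since v₁, v₂ are independent, the coefficients expressing h are uniquely determined by a linear system.
The system has the unique solution (c₁, c₂) = (2, -1).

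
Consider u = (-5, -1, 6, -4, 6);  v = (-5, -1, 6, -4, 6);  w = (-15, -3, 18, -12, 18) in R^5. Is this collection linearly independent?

linearly dependent

Place the vectors as rows of a 3×5 matrix and reduce to echelon form.
The reduction yields 1 nonzero row, so the rank is 1.
Since rank 1 < 3, the set is linearly dependent.
Indeed u - v = 0.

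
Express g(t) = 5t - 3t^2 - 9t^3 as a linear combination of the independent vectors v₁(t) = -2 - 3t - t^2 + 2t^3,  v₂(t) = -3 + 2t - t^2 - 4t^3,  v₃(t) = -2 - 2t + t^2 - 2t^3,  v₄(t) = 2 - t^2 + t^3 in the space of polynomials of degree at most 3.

Work in coordinates with respect to the standard basis {1, t, …, t^3}.
Since v₁, v₂, v₃, v₄ are independent, the coefficients expressing g are uniquely determined by a linear system.
Back-substitution yields (α₁, …, α₄) = (-1, 2, 1, 3).

g = -v₁ + 2v₂ + v₃ + 3v₄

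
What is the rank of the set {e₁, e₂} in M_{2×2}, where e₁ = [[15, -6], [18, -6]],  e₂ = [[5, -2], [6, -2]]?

rank 1

Represent each element by its coordinate vector in ℝ⁴.
Form the matrix with e₁, e₂ as columns and reduce.
Exactly 1 pivot survives; hence the rank is 1.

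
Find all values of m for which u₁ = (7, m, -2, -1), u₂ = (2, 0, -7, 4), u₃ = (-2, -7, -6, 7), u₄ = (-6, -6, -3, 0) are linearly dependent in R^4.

The set is linearly dependent precisely when det[u₁; u₂; u₃; u₄] = 0.
Expanding, det = 1890 - 216*m.
This vanishes exactly when m = 35/4.

m = 35/4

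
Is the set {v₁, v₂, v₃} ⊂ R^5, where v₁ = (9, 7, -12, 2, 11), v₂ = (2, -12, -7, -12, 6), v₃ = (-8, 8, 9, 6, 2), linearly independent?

linearly independent

Row-reduce the matrix whose columns are v₁, v₂, v₃.
The reduction yields 3 nonzero rows, so the rank is 3.
Since rank = 3 (the number of vectors), the set is linearly independent.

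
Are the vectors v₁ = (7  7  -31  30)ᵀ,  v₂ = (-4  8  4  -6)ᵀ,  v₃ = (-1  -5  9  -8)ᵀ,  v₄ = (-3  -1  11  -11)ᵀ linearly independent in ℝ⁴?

linearly dependent

Form the 4×4 matrix with these as columns; its determinant is 0.
A zero determinant means the columns are linearly dependent.
Indeed v₁ + v₂ + 3v₃ = 0.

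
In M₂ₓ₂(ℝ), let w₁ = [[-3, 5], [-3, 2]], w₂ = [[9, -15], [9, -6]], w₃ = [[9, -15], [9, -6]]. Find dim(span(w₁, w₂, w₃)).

1

Use coordinates relative to {E₁₁, E₁₂, E₂₁, E₂₂}.
Row-reduce the 3×4 matrix with these as rows.
Exactly 1 pivot survives; hence the rank is 1.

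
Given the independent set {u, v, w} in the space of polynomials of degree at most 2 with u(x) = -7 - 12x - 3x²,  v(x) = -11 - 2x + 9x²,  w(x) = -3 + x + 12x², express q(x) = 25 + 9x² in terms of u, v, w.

q = u - 4v + 4w

Identify each element with its coordinate vector in ℝ³ via {1, x, x²}.
Set up the augmented matrix [u | v | w | q] and row-reduce.
The system has the unique solution (a₁, a₂, a₃) = (1, -4, 4).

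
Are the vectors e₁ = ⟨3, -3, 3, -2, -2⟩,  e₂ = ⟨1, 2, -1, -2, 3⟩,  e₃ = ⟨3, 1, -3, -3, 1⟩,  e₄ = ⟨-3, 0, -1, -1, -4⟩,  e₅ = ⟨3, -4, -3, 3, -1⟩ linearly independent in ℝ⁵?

linearly independent

Row-reduce the matrix whose columns are e₁, e₂, e₃, e₄, e₅.
The reduction yields 5 nonzero rows, so the rank is 5.
Since rank = 5 (the number of vectors), the set is linearly independent.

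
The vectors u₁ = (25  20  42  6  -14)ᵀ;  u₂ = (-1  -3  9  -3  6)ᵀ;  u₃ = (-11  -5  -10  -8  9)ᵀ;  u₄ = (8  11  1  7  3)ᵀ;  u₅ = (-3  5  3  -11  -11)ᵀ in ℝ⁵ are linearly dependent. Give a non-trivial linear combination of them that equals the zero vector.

Solve the homogeneous system with u₁, u₂, u₃, u₄, u₅ as columns by row-reducing the coefficient matrix.
The free variable yields coefficients (1, -2, 2, -1, -1) (any nonzero multiple also works).

u₁ - 2u₂ + 2u₃ - u₄ - u₅ = 0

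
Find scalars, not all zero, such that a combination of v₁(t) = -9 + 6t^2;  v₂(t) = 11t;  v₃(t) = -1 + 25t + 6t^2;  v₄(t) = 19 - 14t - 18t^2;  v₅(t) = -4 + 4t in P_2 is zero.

Take coordinates with respect to {1, t, t^2}.
Write the vectors as columns of a matrix and find a nonzero vector in its null space.
A generator of the null space is (2, -1, 1, 1, 0).

2v₁ - v₂ + v₃ + v₄ = 0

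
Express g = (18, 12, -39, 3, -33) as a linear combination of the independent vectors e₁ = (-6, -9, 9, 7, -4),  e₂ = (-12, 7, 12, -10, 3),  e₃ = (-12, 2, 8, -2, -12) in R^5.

Solve the system with e₁, e₂, e₃ as columns and g as the right-hand side.
Row-reducing the augmented matrix gives the unique coefficients (α₁, α₂, α₃) = (-3, -3, 3).

g = -3e₁ - 3e₂ + 3e₃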